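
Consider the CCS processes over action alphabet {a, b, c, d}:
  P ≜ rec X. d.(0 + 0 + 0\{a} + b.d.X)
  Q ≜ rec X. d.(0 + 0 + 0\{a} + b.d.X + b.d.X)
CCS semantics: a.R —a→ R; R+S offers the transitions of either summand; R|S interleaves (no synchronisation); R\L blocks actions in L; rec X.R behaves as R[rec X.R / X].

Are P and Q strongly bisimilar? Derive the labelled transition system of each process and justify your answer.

P's transition system — 3 states:
  u0 = rec X. d.(0 + 0 + 0\{a} + b.d.X) → =d=> u1
  u1 = 0 + 0 + 0\{a} + b.d.(rec X. d.(0 + 0 + 0\{a} + b.d.X)) → =b=> u2
  u2 = d.(rec X. d.(0 + 0 + 0\{a} + b.d.X)) → =d=> u0
Q's transition system — 3 states:
  v0 = rec X. d.(0 + 0 + 0\{a} + b.d.X + b.d.X) → =d=> v1
  v1 = 0 + 0 + 0\{a} + b.d.(rec X. d.(0 + 0 + 0\{a} + b.d.X + b.d.X)) + b.d.(rec X. d.(0 + 0 + 0\{a} + b.d.X + b.d.X)) → =b=> v2
  v2 = d.(rec X. d.(0 + 0 + 0\{a} + b.d.X + b.d.X)) → =d=> v0
Partition-refinement fixed point:
  B0 = {u0, v0}
  B1 = {u1, v1}
  B2 = {u2, v2}
u0 ∈ B0, v0 ∈ B0 → same block

bisimilar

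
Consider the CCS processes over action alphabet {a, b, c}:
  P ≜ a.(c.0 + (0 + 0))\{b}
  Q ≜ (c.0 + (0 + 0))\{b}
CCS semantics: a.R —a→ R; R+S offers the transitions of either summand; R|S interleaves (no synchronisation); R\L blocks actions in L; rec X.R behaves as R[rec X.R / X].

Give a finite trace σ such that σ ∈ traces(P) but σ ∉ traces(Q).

Reachable graph of P (3 states):
  m0 = a.(c.0 + (0 + 0))\{b} ⊢ =a=> m1
  m1 = (c.0 + (0 + 0))\{b} ⊢ =c=> m2
  m2 = 0\{b} ⊢ deadlocked
Reachable graph of Q (2 states):
  n0 = (c.0 + (0 + 0))\{b} ⊢ =c=> n1
  n1 = 0\{b} ⊢ deadlocked
Executing a from P (initial set {m0}):
  after a @ step 1: {m1}
  ✓ P
Executing a from Q (initial set {n0}):
  after a @ step 1: ∅  — Q cannot continue

a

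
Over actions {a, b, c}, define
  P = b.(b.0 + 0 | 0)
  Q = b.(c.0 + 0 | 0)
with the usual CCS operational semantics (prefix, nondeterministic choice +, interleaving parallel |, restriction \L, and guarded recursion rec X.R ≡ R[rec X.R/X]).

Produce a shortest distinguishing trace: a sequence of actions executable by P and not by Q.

P's transition system — 3 states:
  p0 = b.(b.0 + 0 | 0) ⊢ ··b··> p1
  p1 = b.0 + 0 | 0 ⊢ ··b··> p2
  p2 = 0 ⊢ ∅
Q's transition system — 3 states:
  q0 = b.(c.0 + 0 | 0) ⊢ ··b··> q1
  q1 = c.0 + 0 | 0 ⊢ ··c··> q2
  q2 = 0 ⊢ ∅
Trace ⟨bb⟩ through P, begin at {p0}:
  [1] b ⇒ {p1}
  [2] b ⇒ {p2}
  ✓ P
Trace ⟨bb⟩ through Q, begin at {q0}:
  [1] b ⇒ {q1}
  [2] b ⇒ ∅ (Q stuck)

bb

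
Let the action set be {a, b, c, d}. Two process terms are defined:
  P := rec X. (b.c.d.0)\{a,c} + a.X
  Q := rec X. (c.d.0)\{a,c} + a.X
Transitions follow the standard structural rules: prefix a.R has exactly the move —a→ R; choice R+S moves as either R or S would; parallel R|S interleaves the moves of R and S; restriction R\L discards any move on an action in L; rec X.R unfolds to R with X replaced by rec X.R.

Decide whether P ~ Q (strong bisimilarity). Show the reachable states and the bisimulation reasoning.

LTS(P): 2 reachable states
  u0 = rec X. (b.c.d.0)\{a,c} + a.X ⊢ —a→ u0, —b→ u1
  u1 = (c.d.0)\{a,c} ⊢ stopped
LTS(Q): 1 reachable states
  v0 = rec X. (c.d.0)\{a,c} + a.X ⊢ —a→ v0
Partition-refinement fixed point:
  B0 = {u0}
  B1 = {u1}
  B2 = {v0}
u0 ∈ B0, v0 ∈ B2 → different blocks

NO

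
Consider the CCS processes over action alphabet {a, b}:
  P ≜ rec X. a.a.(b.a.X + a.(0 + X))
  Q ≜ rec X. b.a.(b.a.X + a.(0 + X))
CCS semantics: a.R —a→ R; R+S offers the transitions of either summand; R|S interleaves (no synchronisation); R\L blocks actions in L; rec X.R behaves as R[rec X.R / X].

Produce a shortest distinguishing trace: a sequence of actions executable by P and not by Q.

P's transition system — 5 states:
  u0 = rec X. a.a.(b.a.X + a.(0 + X)) has moves --a--▸ u1
  u1 = a.(b.a.(rec X. a.a.(b.a.X + a.(0 + X))) + a.(0 + (rec X. a.a.(b.a.X + a.(0 + X))))) has moves --a--▸ u2
  u2 = b.a.(rec X. a.a.(b.a.X + a.(0 + X))) + a.(0 + (rec X. a.a.(b.a.X + a.(0 + X)))) has moves --a--▸ u3, --b--▸ u4
  u3 = 0 + (rec X. a.a.(b.a.X + a.(0 + X))) has moves --a--▸ u1
  u4 = a.(rec X. a.a.(b.a.X + a.(0 + X))) has moves --a--▸ u0
Q's transition system — 5 states:
  v0 = rec X. b.a.(b.a.X + a.(0 + X)) has moves --b--▸ v1
  v1 = a.(b.a.(rec X. b.a.(b.a.X + a.(0 + X))) + a.(0 + (rec X. b.a.(b.a.X + a.(0 + X))))) has moves --a--▸ v2
  v2 = b.a.(rec X. b.a.(b.a.X + a.(0 + X))) + a.(0 + (rec X. b.a.(b.a.X + a.(0 + X)))) has moves --a--▸ v3, --b--▸ v4
  v3 = 0 + (rec X. b.a.(b.a.X + a.(0 + X))) has moves --b--▸ v1
  v4 = a.(rec X. b.a.(b.a.X + a.(0 + X))) has moves --a--▸ v0
Trace ⟨a⟩ through P, begin at {u0}:
  [1] a ⇒ {u1}
  ✓ P
Trace ⟨a⟩ through Q, begin at {v0}:
  [1] a ⇒ no successor for Q

a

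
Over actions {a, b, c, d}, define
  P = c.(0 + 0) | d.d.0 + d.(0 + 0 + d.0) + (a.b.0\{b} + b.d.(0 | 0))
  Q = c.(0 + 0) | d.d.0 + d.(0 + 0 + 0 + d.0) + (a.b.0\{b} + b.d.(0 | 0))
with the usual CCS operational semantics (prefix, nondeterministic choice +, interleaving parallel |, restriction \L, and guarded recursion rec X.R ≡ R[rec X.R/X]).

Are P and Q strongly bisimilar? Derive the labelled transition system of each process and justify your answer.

P ~ Q

LTS(P): 12 reachable states
  p0 = c.(0 + 0) | d.d.0 + d.(0 + 0 + d.0) + (a.b.0\{b} + b.d.(0 | 0)) → —a→ p1, —b→ p2, —c→ p3, —d→ p4, —d→ p5
  p1 = b.0\{b} → —b→ p6
  p2 = d.(0 | 0) → —d→ p7
  p3 = (0 + 0) | d.d.0 → —d→ p8
  p4 = 0 + 0 + d.0 → —d→ p9
  p5 = c.(0 + 0) | d.0 → —c→ p8, —d→ p10
  p6 = 0\{b} → ·
  p7 = 0 | 0 → ·
  p8 = (0 + 0) | d.0 → —d→ p11
  p9 = 0 → ·
  p10 = c.(0 + 0) | 0 → —c→ p11
  p11 = (0 + 0) | 0 → ·
LTS(Q): 12 reachable states
  q0 = c.(0 + 0) | d.d.0 + d.(0 + 0 + 0 + d.0) + (a.b.0\{b} + b.d.(0 | 0)) → —a→ q1, —b→ q2, —c→ q3, —d→ q4, —d→ q5
  q1 = b.0\{b} → —b→ q6
  q2 = d.(0 | 0) → —d→ q7
  q3 = (0 + 0) | d.d.0 → —d→ q8
  q4 = 0 + 0 + 0 + d.0 → —d→ q9
  q5 = c.(0 + 0) | d.0 → —c→ q8, —d→ q10
  q6 = 0\{b} → ·
  q7 = 0 | 0 → ·
  q8 = (0 + 0) | d.0 → —d→ q11
  q9 = 0 → ·
  q10 = c.(0 + 0) | 0 → —c→ q11
  q11 = (0 + 0) | 0 → ·
Bisimilarity quotient blocks:
  B0 = {p0, q0}
  B1 = {p3, q3}
  B2 = {p2, p4, p8, q2, q4, q8}
  B3 = {p11, p6, p7, p9, q11, q6, q7, q9}
  B4 = {p5, q5}
  B5 = {p10, q10}
  B6 = {p1, q1}
p0 ∈ B0, q0 ∈ B0 → same block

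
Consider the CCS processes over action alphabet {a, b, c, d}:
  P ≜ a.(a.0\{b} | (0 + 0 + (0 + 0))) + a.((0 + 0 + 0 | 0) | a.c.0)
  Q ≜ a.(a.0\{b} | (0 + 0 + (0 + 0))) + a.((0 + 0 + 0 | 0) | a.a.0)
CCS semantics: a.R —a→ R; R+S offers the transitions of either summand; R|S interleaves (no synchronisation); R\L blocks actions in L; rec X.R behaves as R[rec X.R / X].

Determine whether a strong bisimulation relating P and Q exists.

not bisimilar

P's transition system — 6 states:
  u0 = a.(a.0\{b} | (0 + 0 + (0 + 0))) + a.((0 + 0 + 0 | 0) | a.c.0) :: ··a··> u1, ··a··> u2
  u1 = (0 + 0 + 0 | 0) | a.c.0 :: ··a··> u3
  u2 = a.0\{b} | (0 + 0 + (0 + 0)) :: ··a··> u4
  u3 = (0 + 0 + 0 | 0) | c.0 :: ··c··> u5
  u4 = 0\{b} | (0 + 0 + (0 + 0)) :: stopped
  u5 = (0 + 0 + 0 | 0) | 0 :: stopped
Q's transition system — 6 states:
  v0 = a.(a.0\{b} | (0 + 0 + (0 + 0))) + a.((0 + 0 + 0 | 0) | a.a.0) :: ··a··> v1, ··a··> v2
  v1 = (0 + 0 + 0 | 0) | a.a.0 :: ··a··> v3
  v2 = a.0\{b} | (0 + 0 + (0 + 0)) :: ··a··> v4
  v3 = (0 + 0 + 0 | 0) | a.0 :: ··a··> v5
  v4 = 0\{b} | (0 + 0 + (0 + 0)) :: stopped
  v5 = (0 + 0 + 0 | 0) | 0 :: stopped
Coarsest stable partition (strong bisimilarity classes):
  B0 = {u0}
  B1 = {u1}
  B2 = {u3}
  B3 = {u4, u5, v4, v5}
  B4 = {u2, v2, v3}
  B5 = {v0}
  B6 = {v1}
u0 ∈ B0, v0 ∈ B5 → different blocks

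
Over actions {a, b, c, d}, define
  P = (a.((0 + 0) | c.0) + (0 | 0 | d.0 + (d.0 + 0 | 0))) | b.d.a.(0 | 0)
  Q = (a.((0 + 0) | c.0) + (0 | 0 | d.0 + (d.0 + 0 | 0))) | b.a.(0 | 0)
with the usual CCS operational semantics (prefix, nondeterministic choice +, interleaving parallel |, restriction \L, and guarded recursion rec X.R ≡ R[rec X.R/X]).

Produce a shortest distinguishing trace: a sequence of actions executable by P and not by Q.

P's transition system — 20 states:
  s0 = (a.((0 + 0) | c.0) + (0 | 0 | d.0 + (d.0 + 0 | 0))) | b.d.a.(0 | 0) → =a=> s1, =b=> s2, =d=> s3, =d=> s4
  s1 = (0 + 0) | c.0 | b.d.a.(0 | 0) → =b=> s5, =c=> s6
  s2 = (a.((0 + 0) | c.0) + (0 | 0 | d.0 + (d.0 + 0 | 0))) | d.a.(0 | 0) → =a=> s5, =d=> s7, =d=> s8, =d=> s9
  s3 = 0 | 0 | 0 | b.d.a.(0 | 0) → =b=> s8
  s4 = 0 | b.d.a.(0 | 0) → =b=> s9
  s5 = (0 + 0) | c.0 | d.a.(0 | 0) → =c=> s10, =d=> s11
  s6 = (0 + 0) | 0 | b.d.a.(0 | 0) → =b=> s10
  s7 = (a.((0 + 0) | c.0) + (0 | 0 | d.0 + (d.0 + 0 | 0))) | a.(0 | 0) → =a=> s11, =a=> s12, =d=> s13, =d=> s14
  s8 = 0 | 0 | 0 | d.a.(0 | 0) → =d=> s13
  s9 = 0 | d.a.(0 | 0) → =d=> s14
  s10 = (0 + 0) | 0 | d.a.(0 | 0) → =d=> s15
  s11 = (0 + 0) | c.0 | a.(0 | 0) → =a=> s16, =c=> s15
  s12 = (a.((0 + 0) | c.0) + (0 | 0 | d.0 + (d.0 + 0 | 0))) | (0 | 0) → =a=> s16, =d=> s17, =d=> s18
  s13 = 0 | 0 | 0 | a.(0 | 0) → =a=> s18
  s14 = 0 | a.(0 | 0) → =a=> s17
  s15 = (0 + 0) | 0 | a.(0 | 0) → =a=> s19
  s16 = (0 + 0) | c.0 | (0 | 0) → =c=> s19
  s17 = 0 | (0 | 0) → ·
  s18 = 0 | 0 | 0 | (0 | 0) → ·
  s19 = (0 + 0) | 0 | (0 | 0) → ·
Q's transition system — 15 states:
  t0 = (a.((0 + 0) | c.0) + (0 | 0 | d.0 + (d.0 + 0 | 0))) | b.a.(0 | 0) → =a=> t1, =b=> t2, =d=> t3, =d=> t4
  t1 = (0 + 0) | c.0 | b.a.(0 | 0) → =b=> t5, =c=> t6
  t2 = (a.((0 + 0) | c.0) + (0 | 0 | d.0 + (d.0 + 0 | 0))) | a.(0 | 0) → =a=> t5, =a=> t7, =d=> t8, =d=> t9
  t3 = 0 | 0 | 0 | b.a.(0 | 0) → =b=> t8
  t4 = 0 | b.a.(0 | 0) → =b=> t9
  t5 = (0 + 0) | c.0 | a.(0 | 0) → =a=> t10, =c=> t11
  t6 = (0 + 0) | 0 | b.a.(0 | 0) → =b=> t11
  t7 = (a.((0 + 0) | c.0) + (0 | 0 | d.0 + (d.0 + 0 | 0))) | (0 | 0) → =a=> t10, =d=> t12, =d=> t13
  t8 = 0 | 0 | 0 | a.(0 | 0) → =a=> t13
  t9 = 0 | a.(0 | 0) → =a=> t12
  t10 = (0 + 0) | c.0 | (0 | 0) → =c=> t14
  t11 = (0 + 0) | 0 | a.(0 | 0) → =a=> t14
  t12 = 0 | (0 | 0) → ·
  t13 = 0 | 0 | 0 | (0 | 0) → ·
  t14 = (0 + 0) | 0 | (0 | 0) → ·
Trace ⟨abd⟩ through P, begin at {s0}:
  [1] a ⇒ {s1}
  [2] b ⇒ {s5}
  [3] d ⇒ {s11}
  P completes σ.
Trace ⟨abd⟩ through Q, begin at {t0}:
  [1] a ⇒ {t1}
  [2] b ⇒ {t5}
  [3] d ⇒ ∅  — Q cannot continue

abd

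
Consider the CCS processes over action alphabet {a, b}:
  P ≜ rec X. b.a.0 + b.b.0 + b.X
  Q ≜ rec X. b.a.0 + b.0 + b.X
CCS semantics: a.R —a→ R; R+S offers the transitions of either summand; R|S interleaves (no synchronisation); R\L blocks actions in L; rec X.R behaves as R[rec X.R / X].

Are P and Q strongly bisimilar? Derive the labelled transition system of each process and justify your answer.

Reachable graph of P (4 states):
  p0 = rec X. b.a.0 + b.b.0 + b.X ⊢ -b-> p0, -b-> p1, -b-> p2
  p1 = a.0 ⊢ -a-> p3
  p2 = b.0 ⊢ -b-> p3
  p3 = 0 ⊢ stopped
Reachable graph of Q (3 states):
  q0 = rec X. b.a.0 + b.0 + b.X ⊢ -b-> q0, -b-> q1, -b-> q2
  q1 = 0 ⊢ stopped
  q2 = a.0 ⊢ -a-> q1
Bisimilarity quotient blocks:
  B0 = {p0}
  B1 = {p1, q2}
  B2 = {p3, q1}
  B3 = {p2}
  B4 = {q0}
p0 ∈ B0, q0 ∈ B4 → different blocks

not bisimilar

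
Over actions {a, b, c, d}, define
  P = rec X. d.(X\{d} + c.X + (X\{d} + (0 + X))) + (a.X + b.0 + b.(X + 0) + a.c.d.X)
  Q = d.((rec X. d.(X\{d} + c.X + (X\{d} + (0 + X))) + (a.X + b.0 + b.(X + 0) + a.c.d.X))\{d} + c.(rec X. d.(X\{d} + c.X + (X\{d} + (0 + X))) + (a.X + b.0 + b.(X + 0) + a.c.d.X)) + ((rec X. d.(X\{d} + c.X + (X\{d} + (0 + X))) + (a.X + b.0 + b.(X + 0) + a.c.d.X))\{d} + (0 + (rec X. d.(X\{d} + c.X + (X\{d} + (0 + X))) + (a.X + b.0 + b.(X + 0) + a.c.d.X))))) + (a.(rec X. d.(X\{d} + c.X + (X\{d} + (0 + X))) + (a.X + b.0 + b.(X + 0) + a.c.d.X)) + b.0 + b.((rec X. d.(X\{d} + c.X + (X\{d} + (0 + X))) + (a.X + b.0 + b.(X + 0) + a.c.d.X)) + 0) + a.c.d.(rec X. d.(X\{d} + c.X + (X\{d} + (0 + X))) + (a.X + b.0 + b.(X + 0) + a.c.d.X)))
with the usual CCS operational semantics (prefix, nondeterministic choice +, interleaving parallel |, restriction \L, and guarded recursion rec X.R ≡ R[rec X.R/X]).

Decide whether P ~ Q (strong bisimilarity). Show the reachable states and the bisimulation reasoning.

bisimilar

P's transition system — 11 states:
  p0 = rec X. d.(X\{d} + c.X + (X\{d} + (0 + X))) + (a.X + b.0 + b.(X + 0) + a.c.d.X) has moves =a=> p0, =a=> p1, =b=> p2, =b=> p3, =d=> p4
  p1 = c.d.(rec X. d.(X\{d} + c.X + (X\{d} + (0 + X))) + (a.X + b.0 + b.(X + 0) + a.c.d.X)) has moves =c=> p5
  p2 = (rec X. d.(X\{d} + c.X + (X\{d} + (0 + X))) + (a.X + b.0 + b.(X + 0) + a.c.d.X)) + 0 has moves =a=> p0, =a=> p1, =b=> p2, =b=> p3, =d=> p4
  p3 = 0 has moves deadlocked
  p4 = (rec X. d.(X\{d} + c.X + (X\{d} + (0 + X))) + (a.X + b.0 + b.(X + 0) + a.c.d.X))\{d} + c.(rec X. d.(X\{d} + c.X + (X\{d} + (0 + X))) + (a.X + b.0 + b.(X + 0) + a.c.d.X)) + ((rec X. d.(X\{d} + c.X + (X\{d} + (0 + X))) + (a.X + b.0 + b.(X + 0) + a.c.d.X))\{d} + (0 + (rec X. d.(X\{d} + c.X + (X\{d} + (0 + X))) + (a.X + b.0 + b.(X + 0) + a.c.d.X)))) has moves =a=> p0, =a=> p1, =a=> p6, =a=> p7, =b=> p2, =b=> p3, =b=> p8, =b=> p9, =c=> p0, =d=> p4
  p5 = d.(rec X. d.(X\{d} + c.X + (X\{d} + (0 + X))) + (a.X + b.0 + b.(X + 0) + a.c.d.X)) has moves =d=> p0
  p6 = (c.d.(rec X. d.(X\{d} + c.X + (X\{d} + (0 + X))) + (a.X + b.0 + b.(X + 0) + a.c.d.X)))\{d} has moves =c=> p10
  p7 = (rec X. d.(X\{d} + c.X + (X\{d} + (0 + X))) + (a.X + b.0 + b.(X + 0) + a.c.d.X))\{d} has moves =a=> p6, =a=> p7, =b=> p8, =b=> p9
  p8 = ((rec X. d.(X\{d} + c.X + (X\{d} + (0 + X))) + (a.X + b.0 + b.(X + 0) + a.c.d.X)) + 0)\{d} has moves =a=> p6, =a=> p7, =b=> p8, =b=> p9
  p9 = 0\{d} has moves deadlocked
  p10 = (d.(rec X. d.(X\{d} + c.X + (X\{d} + (0 + X))) + (a.X + b.0 + b.(X + 0) + a.c.d.X)))\{d} has moves deadlocked
Q's transition system — 12 states:
  q0 = d.((rec X. d.(X\{d} + c.X + (X\{d} + (0 + X))) + (a.X + b.0 + b.(X + 0) + a.c.d.X))\{d} + c.(rec X. d.(X\{d} + c.X + (X\{d} + (0 + X))) + (a.X + b.0 + b.(X + 0) + a.c.d.X)) + ((rec X. d.(X\{d} + c.X + (X\{d} + (0 + X))) + (a.X + b.0 + b.(X + 0) + a.c.d.X))\{d} + (0 + (rec X. d.(X\{d} + c.X + (X\{d} + (0 + X))) + (a.X + b.0 + b.(X + 0) + a.c.d.X))))) + (a.(rec X. d.(X\{d} + c.X + (X\{d} + (0 + X))) + (a.X + b.0 + b.(X + 0) + a.c.d.X)) + b.0 + b.((rec X. d.(X\{d} + c.X + (X\{d} + (0 + X))) + (a.X + b.0 + b.(X + 0) + a.c.d.X)) + 0) + a.c.d.(rec X. d.(X\{d} + c.X + (X\{d} + (0 + X))) + (a.X + b.0 + b.(X + 0) + a.c.d.X))) has moves =a=> q1, =a=> q2, =b=> q3, =b=> q4, =d=> q5
  q1 = c.d.(rec X. d.(X\{d} + c.X + (X\{d} + (0 + X))) + (a.X + b.0 + b.(X + 0) + a.c.d.X)) has moves =c=> q6
  q2 = rec X. d.(X\{d} + c.X + (X\{d} + (0 + X))) + (a.X + b.0 + b.(X + 0) + a.c.d.X) has moves =a=> q1, =a=> q2, =b=> q3, =b=> q4, =d=> q5
  q3 = (rec X. d.(X\{d} + c.X + (X\{d} + (0 + X))) + (a.X + b.0 + b.(X + 0) + a.c.d.X)) + 0 has moves =a=> q1, =a=> q2, =b=> q3, =b=> q4, =d=> q5
  q4 = 0 has moves deadlocked
  q5 = (rec X. d.(X\{d} + c.X + (X\{d} + (0 + X))) + (a.X + b.0 + b.(X + 0) + a.c.d.X))\{d} + c.(rec X. d.(X\{d} + c.X + (X\{d} + (0 + X))) + (a.X + b.0 + b.(X + 0) + a.c.d.X)) + ((rec X. d.(X\{d} + c.X + (X\{d} + (0 + X))) + (a.X + b.0 + b.(X + 0) + a.c.d.X))\{d} + (0 + (rec X. d.(X\{d} + c.X + (X\{d} + (0 + X))) + (a.X + b.0 + b.(X + 0) + a.c.d.X)))) has moves =a=> q1, =a=> q2, =a=> q7, =a=> q8, =b=> q10, =b=> q3, =b=> q4, =b=> q9, =c=> q2, =d=> q5
  q6 = d.(rec X. d.(X\{d} + c.X + (X\{d} + (0 + X))) + (a.X + b.0 + b.(X + 0) + a.c.d.X)) has moves =d=> q2
  q7 = (c.d.(rec X. d.(X\{d} + c.X + (X\{d} + (0 + X))) + (a.X + b.0 + b.(X + 0) + a.c.d.X)))\{d} has moves =c=> q11
  q8 = (rec X. d.(X\{d} + c.X + (X\{d} + (0 + X))) + (a.X + b.0 + b.(X + 0) + a.c.d.X))\{d} has moves =a=> q7, =a=> q8, =b=> q10, =b=> q9
  q9 = ((rec X. d.(X\{d} + c.X + (X\{d} + (0 + X))) + (a.X + b.0 + b.(X + 0) + a.c.d.X)) + 0)\{d} has moves =a=> q7, =a=> q8, =b=> q10, =b=> q9
  q10 = 0\{d} has moves deadlocked
  q11 = (d.(rec X. d.(X\{d} + c.X + (X\{d} + (0 + X))) + (a.X + b.0 + b.(X + 0) + a.c.d.X)))\{d} has moves deadlocked
Bisimilarity quotient blocks:
  B0 = {p0, p2, q0, q2, q3}
  B1 = {p1, q1}
  B2 = {p5, q6}
  B3 = {p4, q5}
  B4 = {p10, p3, p9, q10, q11, q4}
  B5 = {p7, p8, q8, q9}
  B6 = {p6, q7}
p0 ∈ B0, q0 ∈ B0 → same block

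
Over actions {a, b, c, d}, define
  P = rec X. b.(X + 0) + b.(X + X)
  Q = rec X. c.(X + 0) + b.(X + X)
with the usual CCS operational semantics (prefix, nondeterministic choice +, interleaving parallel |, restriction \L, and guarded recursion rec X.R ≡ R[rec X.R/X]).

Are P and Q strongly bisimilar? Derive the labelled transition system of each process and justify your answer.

NO

LTS(P): 3 reachable states
  p0 = rec X. b.(X + 0) + b.(X + X) | --b--▸ p1, --b--▸ p2
  p1 = (rec X. b.(X + 0) + b.(X + X)) + (rec X. b.(X + 0) + b.(X + X)) | --b--▸ p1, --b--▸ p2
  p2 = (rec X. b.(X + 0) + b.(X + X)) + 0 | --b--▸ p1, --b--▸ p2
LTS(Q): 3 reachable states
  q0 = rec X. c.(X + 0) + b.(X + X) | --b--▸ q1, --c--▸ q2
  q1 = (rec X. c.(X + 0) + b.(X + X)) + (rec X. c.(X + 0) + b.(X + X)) | --b--▸ q1, --c--▸ q2
  q2 = (rec X. c.(X + 0) + b.(X + X)) + 0 | --b--▸ q1, --c--▸ q2
Bisimilarity quotient blocks:
  B0 = {p0, p1, p2}
  B1 = {q0, q1, q2}
p0 ∈ B0, q0 ∈ B1 → different blocks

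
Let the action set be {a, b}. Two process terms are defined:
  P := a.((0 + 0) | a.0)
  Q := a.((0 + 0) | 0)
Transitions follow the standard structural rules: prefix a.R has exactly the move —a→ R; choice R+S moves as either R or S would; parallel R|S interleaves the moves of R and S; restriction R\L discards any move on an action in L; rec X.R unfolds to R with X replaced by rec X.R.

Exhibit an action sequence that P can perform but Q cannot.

P's transition system — 3 states:
  u0 = a.((0 + 0) | a.0) → -a-> u1
  u1 = (0 + 0) | a.0 → -a-> u2
  u2 = (0 + 0) | 0 → (no moves)
Q's transition system — 2 states:
  v0 = a.((0 + 0) | 0) → -a-> v1
  v1 = (0 + 0) | 0 → (no moves)
Trace ⟨aa⟩ through P, begin at {u0}:
  after a @ step 1: {u1}
  after a @ step 2: {u2}
  — P admits the full trace.
Trace ⟨aa⟩ through Q, begin at {v0}:
  after a @ step 1: {v1}
  after a @ step 2: ∅ (Q stuck)

aa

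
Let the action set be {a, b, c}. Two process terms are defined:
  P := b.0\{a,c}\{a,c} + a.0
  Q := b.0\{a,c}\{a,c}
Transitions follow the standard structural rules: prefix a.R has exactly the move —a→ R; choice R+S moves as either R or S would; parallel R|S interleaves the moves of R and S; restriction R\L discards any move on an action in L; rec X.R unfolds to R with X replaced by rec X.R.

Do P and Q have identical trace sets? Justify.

NO — witness ⟨a⟩

LTS(P): 3 reachable states
  p0 = b.0\{a,c}\{a,c} + a.0 ⊢ -a-> p1, -b-> p2
  p1 = 0 ⊢ (no moves)
  p2 = 0\{a,c}\{a,c} ⊢ (no moves)
LTS(Q): 2 reachable states
  q0 = b.0\{a,c}\{a,c} ⊢ -b-> q1
  q1 = 0\{a,c}\{a,c} ⊢ (no moves)
Trace ⟨a⟩ through P, begin at {p0}:
  [1] a ⇒ {p1}
  ✓ P
Trace ⟨a⟩ through Q, begin at {q0}:
  [1] a ⇒ no successor for Q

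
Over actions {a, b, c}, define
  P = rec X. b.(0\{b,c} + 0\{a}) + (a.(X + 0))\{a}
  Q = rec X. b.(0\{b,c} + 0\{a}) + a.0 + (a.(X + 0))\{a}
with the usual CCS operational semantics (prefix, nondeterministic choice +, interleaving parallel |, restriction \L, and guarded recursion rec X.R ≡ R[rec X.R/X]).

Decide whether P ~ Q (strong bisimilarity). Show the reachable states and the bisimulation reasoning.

Reachable graph of P (2 states):
  u0 = rec X. b.(0\{b,c} + 0\{a}) + (a.(X + 0))\{a} → -b-> u1
  u1 = 0\{b,c} + 0\{a} → (no moves)
Reachable graph of Q (3 states):
  v0 = rec X. b.(0\{b,c} + 0\{a}) + a.0 + (a.(X + 0))\{a} → -a-> v1, -b-> v2
  v1 = 0 → (no moves)
  v2 = 0\{b,c} + 0\{a} → (no moves)
Coarsest stable partition (strong bisimilarity classes):
  B0 = {u0}
  B1 = {u1, v1, v2}
  B2 = {v0}
u0 ∈ B0, v0 ∈ B2 → different blocks

not bisimilar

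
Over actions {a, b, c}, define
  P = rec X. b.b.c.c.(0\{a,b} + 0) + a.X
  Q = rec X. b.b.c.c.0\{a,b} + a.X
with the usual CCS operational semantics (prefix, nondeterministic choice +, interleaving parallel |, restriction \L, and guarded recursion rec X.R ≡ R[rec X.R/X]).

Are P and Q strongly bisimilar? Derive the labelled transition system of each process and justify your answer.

LTS(P): 5 reachable states
  u0 = rec X. b.b.c.c.(0\{a,b} + 0) + a.X has moves --a--▸ u0, --b--▸ u1
  u1 = b.c.c.(0\{a,b} + 0) has moves --b--▸ u2
  u2 = c.c.(0\{a,b} + 0) has moves --c--▸ u3
  u3 = c.(0\{a,b} + 0) has moves --c--▸ u4
  u4 = 0\{a,b} + 0 has moves ·
LTS(Q): 5 reachable states
  v0 = rec X. b.b.c.c.0\{a,b} + a.X has moves --a--▸ v0, --b--▸ v1
  v1 = b.c.c.0\{a,b} has moves --b--▸ v2
  v2 = c.c.0\{a,b} has moves --c--▸ v3
  v3 = c.0\{a,b} has moves --c--▸ v4
  v4 = 0\{a,b} has moves ·
Coarsest stable partition (strong bisimilarity classes):
  B0 = {u0, v0}
  B1 = {u1, v1}
  B2 = {u2, v2}
  B3 = {u3, v3}
  B4 = {u4, v4}
u0 ∈ B0, v0 ∈ B0 → same block

YES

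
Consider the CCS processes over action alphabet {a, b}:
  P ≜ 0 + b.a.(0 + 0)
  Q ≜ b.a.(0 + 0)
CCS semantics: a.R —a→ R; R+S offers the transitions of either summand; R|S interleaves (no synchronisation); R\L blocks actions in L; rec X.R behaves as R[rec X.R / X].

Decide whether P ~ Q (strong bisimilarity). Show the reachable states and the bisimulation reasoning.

bisimilar

P's transition system — 3 states:
  u0 = 0 + b.a.(0 + 0) ⊢ —b→ u1
  u1 = a.(0 + 0) ⊢ —a→ u2
  u2 = 0 + 0 ⊢ ∅
Q's transition system — 3 states:
  v0 = b.a.(0 + 0) ⊢ —b→ v1
  v1 = a.(0 + 0) ⊢ —a→ v2
  v2 = 0 + 0 ⊢ ∅
Coarsest stable partition (strong bisimilarity classes):
  B0 = {u0, v0}
  B1 = {u1, v1}
  B2 = {u2, v2}
u0 ∈ B0, v0 ∈ B0 → same block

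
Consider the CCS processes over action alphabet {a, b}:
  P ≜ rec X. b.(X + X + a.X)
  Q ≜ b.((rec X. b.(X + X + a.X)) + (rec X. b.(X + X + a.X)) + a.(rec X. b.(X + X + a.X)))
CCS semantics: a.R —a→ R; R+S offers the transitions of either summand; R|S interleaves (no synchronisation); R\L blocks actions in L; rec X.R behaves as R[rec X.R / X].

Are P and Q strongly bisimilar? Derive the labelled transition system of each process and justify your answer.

bisimilar

Reachable graph of P (2 states):
  u0 = rec X. b.(X + X + a.X) → -b-> u1
  u1 = (rec X. b.(X + X + a.X)) + (rec X. b.(X + X + a.X)) + a.(rec X. b.(X + X + a.X)) → -a-> u0, -b-> u1
Reachable graph of Q (3 states):
  v0 = b.((rec X. b.(X + X + a.X)) + (rec X. b.(X + X + a.X)) + a.(rec X. b.(X + X + a.X))) → -b-> v1
  v1 = (rec X. b.(X + X + a.X)) + (rec X. b.(X + X + a.X)) + a.(rec X. b.(X + X + a.X)) → -a-> v2, -b-> v1
  v2 = rec X. b.(X + X + a.X) → -b-> v1
Bisimilarity quotient blocks:
  B0 = {u0, v0, v2}
  B1 = {u1, v1}
u0 ∈ B0, v0 ∈ B0 → same block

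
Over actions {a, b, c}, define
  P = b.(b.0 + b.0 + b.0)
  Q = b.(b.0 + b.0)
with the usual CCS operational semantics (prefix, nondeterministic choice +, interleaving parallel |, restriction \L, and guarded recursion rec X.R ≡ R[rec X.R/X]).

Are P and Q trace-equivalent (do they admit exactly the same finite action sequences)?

LTS(P): 3 reachable states
  s0 = b.(b.0 + b.0 + b.0) :: --b--▸ s1
  s1 = b.0 + b.0 + b.0 :: --b--▸ s2
  s2 = 0 :: deadlocked
LTS(Q): 3 reachable states
  t0 = b.(b.0 + b.0) :: --b--▸ t1
  t1 = b.0 + b.0 :: --b--▸ t2
  t2 = 0 :: deadlocked
Bisimilarity quotient blocks:
  B0 = {s0, t0}
  B1 = {s1, t1}
  B2 = {s2, t2}
s0 ∈ B0, t0 ∈ B0 → same block
Bisimilar ⇒ trace-equivalent.

trace-equivalent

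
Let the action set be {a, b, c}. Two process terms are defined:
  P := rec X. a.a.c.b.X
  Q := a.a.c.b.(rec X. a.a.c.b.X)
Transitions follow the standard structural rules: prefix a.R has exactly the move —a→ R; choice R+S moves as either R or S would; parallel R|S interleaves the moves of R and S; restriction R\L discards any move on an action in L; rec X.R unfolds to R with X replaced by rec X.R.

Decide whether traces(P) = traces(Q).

P's transition system — 4 states:
  s0 = rec X. a.a.c.b.X → =a=> s1
  s1 = a.c.b.(rec X. a.a.c.b.X) → =a=> s2
  s2 = c.b.(rec X. a.a.c.b.X) → =c=> s3
  s3 = b.(rec X. a.a.c.b.X) → =b=> s0
Q's transition system — 5 states:
  t0 = a.a.c.b.(rec X. a.a.c.b.X) → =a=> t1
  t1 = a.c.b.(rec X. a.a.c.b.X) → =a=> t2
  t2 = c.b.(rec X. a.a.c.b.X) → =c=> t3
  t3 = b.(rec X. a.a.c.b.X) → =b=> t4
  t4 = rec X. a.a.c.b.X → =a=> t1
Partition-refinement fixed point:
  B0 = {s0, t0, t4}
  B1 = {s1, t1}
  B2 = {s2, t2}
  B3 = {s3, t3}
s0 ∈ B0, t0 ∈ B0 → same block
Bisimilar ⇒ trace-equivalent.

YES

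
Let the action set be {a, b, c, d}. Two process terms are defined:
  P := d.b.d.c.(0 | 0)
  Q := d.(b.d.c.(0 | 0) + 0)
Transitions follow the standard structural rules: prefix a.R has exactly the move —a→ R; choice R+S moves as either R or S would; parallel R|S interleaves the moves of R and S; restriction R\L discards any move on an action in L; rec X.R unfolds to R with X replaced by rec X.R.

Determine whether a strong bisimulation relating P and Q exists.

P's transition system — 5 states:
  s0 = d.b.d.c.(0 | 0) has moves =d=> s1
  s1 = b.d.c.(0 | 0) has moves =b=> s2
  s2 = d.c.(0 | 0) has moves =d=> s3
  s3 = c.(0 | 0) has moves =c=> s4
  s4 = 0 | 0 has moves ·
Q's transition system — 5 states:
  t0 = d.(b.d.c.(0 | 0) + 0) has moves =d=> t1
  t1 = b.d.c.(0 | 0) + 0 has moves =b=> t2
  t2 = d.c.(0 | 0) has moves =d=> t3
  t3 = c.(0 | 0) has moves =c=> t4
  t4 = 0 | 0 has moves ·
Coarsest stable partition (strong bisimilarity classes):
  B0 = {s0, t0}
  B1 = {s1, t1}
  B2 = {s2, t2}
  B3 = {s3, t3}
  B4 = {s4, t4}
s0 ∈ B0, t0 ∈ B0 → same block

bisimilar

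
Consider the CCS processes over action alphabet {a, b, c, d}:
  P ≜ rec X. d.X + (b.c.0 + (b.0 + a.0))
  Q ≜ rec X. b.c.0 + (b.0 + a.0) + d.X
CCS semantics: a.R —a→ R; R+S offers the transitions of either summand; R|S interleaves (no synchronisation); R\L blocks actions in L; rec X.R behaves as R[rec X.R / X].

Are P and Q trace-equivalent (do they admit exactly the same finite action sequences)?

P's transition system — 3 states:
  u0 = rec X. d.X + (b.c.0 + (b.0 + a.0)) | -a-> u1, -b-> u1, -b-> u2, -d-> u0
  u1 = 0 | ·
  u2 = c.0 | -c-> u1
Q's transition system — 3 states:
  v0 = rec X. b.c.0 + (b.0 + a.0) + d.X | -a-> v1, -b-> v1, -b-> v2, -d-> v0
  v1 = 0 | ·
  v2 = c.0 | -c-> v1
Coarsest stable partition (strong bisimilarity classes):
  B0 = {u0, v0}
  B1 = {u1, v1}
  B2 = {u2, v2}
u0 ∈ B0, v0 ∈ B0 → same block
Bisimilar ⇒ trace-equivalent.

traces(P) = traces(Q)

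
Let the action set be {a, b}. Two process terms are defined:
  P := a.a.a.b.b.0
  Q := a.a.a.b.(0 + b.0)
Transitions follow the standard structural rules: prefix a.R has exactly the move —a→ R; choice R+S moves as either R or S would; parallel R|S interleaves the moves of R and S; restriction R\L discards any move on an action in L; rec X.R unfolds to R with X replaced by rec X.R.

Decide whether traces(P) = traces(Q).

YES

P's transition system — 6 states:
  p0 = a.a.a.b.b.0 has moves -a-> p1
  p1 = a.a.b.b.0 has moves -a-> p2
  p2 = a.b.b.0 has moves -a-> p3
  p3 = b.b.0 has moves -b-> p4
  p4 = b.0 has moves -b-> p5
  p5 = 0 has moves (no moves)
Q's transition system — 6 states:
  q0 = a.a.a.b.(0 + b.0) has moves -a-> q1
  q1 = a.a.b.(0 + b.0) has moves -a-> q2
  q2 = a.b.(0 + b.0) has moves -a-> q3
  q3 = b.(0 + b.0) has moves -b-> q4
  q4 = 0 + b.0 has moves -b-> q5
  q5 = 0 has moves (no moves)
Bisimilarity quotient blocks:
  B0 = {p0, q0}
  B1 = {p1, q1}
  B2 = {p2, q2}
  B3 = {p3, q3}
  B4 = {p4, q4}
  B5 = {p5, q5}
p0 ∈ B0, q0 ∈ B0 → same block
Bisimilar ⇒ trace-equivalent.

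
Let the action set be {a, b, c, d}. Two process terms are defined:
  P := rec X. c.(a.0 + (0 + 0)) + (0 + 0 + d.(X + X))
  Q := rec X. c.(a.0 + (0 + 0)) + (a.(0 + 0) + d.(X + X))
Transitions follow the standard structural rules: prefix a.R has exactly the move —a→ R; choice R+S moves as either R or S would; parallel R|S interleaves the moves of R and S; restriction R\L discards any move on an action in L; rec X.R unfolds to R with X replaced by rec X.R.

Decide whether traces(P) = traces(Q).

traces(P) ≠ traces(Q) — witness ⟨a⟩

LTS(P): 4 reachable states
  u0 = rec X. c.(a.0 + (0 + 0)) + (0 + 0 + d.(X + X)) | —c→ u1, —d→ u2
  u1 = a.0 + (0 + 0) | —a→ u3
  u2 = (rec X. c.(a.0 + (0 + 0)) + (0 + 0 + d.(X + X))) + (rec X. c.(a.0 + (0 + 0)) + (0 + 0 + d.(X + X))) | —c→ u1, —d→ u2
  u3 = 0 | (no moves)
LTS(Q): 5 reachable states
  v0 = rec X. c.(a.0 + (0 + 0)) + (a.(0 + 0) + d.(X + X)) | —a→ v1, —c→ v2, —d→ v3
  v1 = 0 + 0 | (no moves)
  v2 = a.0 + (0 + 0) | —a→ v4
  v3 = (rec X. c.(a.0 + (0 + 0)) + (a.(0 + 0) + d.(X + X))) + (rec X. c.(a.0 + (0 + 0)) + (a.(0 + 0) + d.(X + X))) | —a→ v1, —c→ v2, —d→ v3
  v4 = 0 | (no moves)
Run σ = ⟨a⟩ on Q: start {v0}
  [1] a ⇒ {v1}
  — Q admits the full trace.
Run σ = ⟨a⟩ on P: start {u0}
  [1] a ⇒ ∅ (P stuck)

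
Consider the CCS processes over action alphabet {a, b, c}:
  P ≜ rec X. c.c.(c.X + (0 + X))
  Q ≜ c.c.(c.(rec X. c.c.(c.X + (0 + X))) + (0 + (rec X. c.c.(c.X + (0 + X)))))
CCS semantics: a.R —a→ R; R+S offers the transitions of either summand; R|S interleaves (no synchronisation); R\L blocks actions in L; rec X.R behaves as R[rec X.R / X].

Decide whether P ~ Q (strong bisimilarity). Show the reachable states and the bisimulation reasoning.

YES

P's transition system — 3 states:
  u0 = rec X. c.c.(c.X + (0 + X)) | ··c··> u1
  u1 = c.(c.(rec X. c.c.(c.X + (0 + X))) + (0 + (rec X. c.c.(c.X + (0 + X))))) | ··c··> u2
  u2 = c.(rec X. c.c.(c.X + (0 + X))) + (0 + (rec X. c.c.(c.X + (0 + X)))) | ··c··> u0, ··c··> u1
Q's transition system — 4 states:
  v0 = c.c.(c.(rec X. c.c.(c.X + (0 + X))) + (0 + (rec X. c.c.(c.X + (0 + X))))) | ··c··> v1
  v1 = c.(c.(rec X. c.c.(c.X + (0 + X))) + (0 + (rec X. c.c.(c.X + (0 + X))))) | ··c··> v2
  v2 = c.(rec X. c.c.(c.X + (0 + X))) + (0 + (rec X. c.c.(c.X + (0 + X)))) | ··c··> v1, ··c··> v3
  v3 = rec X. c.c.(c.X + (0 + X)) | ··c··> v1
Partition-refinement fixed point:
  B0 = {u0, u1, u2, v0, v1, v2, v3}
u0 ∈ B0, v0 ∈ B0 → same block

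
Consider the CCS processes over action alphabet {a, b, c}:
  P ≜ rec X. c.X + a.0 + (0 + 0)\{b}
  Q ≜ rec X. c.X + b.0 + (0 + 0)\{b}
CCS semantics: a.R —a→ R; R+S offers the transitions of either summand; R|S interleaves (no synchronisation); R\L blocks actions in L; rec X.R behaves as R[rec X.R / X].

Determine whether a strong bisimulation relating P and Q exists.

LTS(P): 2 reachable states
  s0 = rec X. c.X + a.0 + (0 + 0)\{b} has moves --a--▸ s1, --c--▸ s0
  s1 = 0 has moves ·
LTS(Q): 2 reachable states
  t0 = rec X. c.X + b.0 + (0 + 0)\{b} has moves --b--▸ t1, --c--▸ t0
  t1 = 0 has moves ·
Partition-refinement fixed point:
  B0 = {s0}
  B1 = {s1, t1}
  B2 = {t0}
s0 ∈ B0, t0 ∈ B2 → different blocks

P ≁ Q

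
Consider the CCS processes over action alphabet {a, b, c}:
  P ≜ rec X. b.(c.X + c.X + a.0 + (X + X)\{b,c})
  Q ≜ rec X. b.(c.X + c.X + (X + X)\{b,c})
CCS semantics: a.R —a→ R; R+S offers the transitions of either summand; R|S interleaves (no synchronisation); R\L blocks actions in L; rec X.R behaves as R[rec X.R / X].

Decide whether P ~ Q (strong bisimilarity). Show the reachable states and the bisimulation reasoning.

not bisimilar

LTS(P): 3 reachable states
  u0 = rec X. b.(c.X + c.X + a.0 + (X + X)\{b,c}) → =b=> u1
  u1 = c.(rec X. b.(c.X + c.X + a.0 + (X + X)\{b,c})) + c.(rec X. b.(c.X + c.X + a.0 + (X + X)\{b,c})) + a.0 + ((rec X. b.(c.X + c.X + a.0 + (X + X)\{b,c})) + (rec X. b.(c.X + c.X + a.0 + (X + X)\{b,c})))\{b,c} → =a=> u2, =c=> u0
  u2 = 0 → ∅
LTS(Q): 2 reachable states
  v0 = rec X. b.(c.X + c.X + (X + X)\{b,c}) → =b=> v1
  v1 = c.(rec X. b.(c.X + c.X + (X + X)\{b,c})) + c.(rec X. b.(c.X + c.X + (X + X)\{b,c})) + ((rec X. b.(c.X + c.X + (X + X)\{b,c})) + (rec X. b.(c.X + c.X + (X + X)\{b,c})))\{b,c} → =c=> v0
Coarsest stable partition (strong bisimilarity classes):
  B0 = {u0}
  B1 = {u1}
  B2 = {u2}
  B3 = {v0}
  B4 = {v1}
u0 ∈ B0, v0 ∈ B3 → different blocks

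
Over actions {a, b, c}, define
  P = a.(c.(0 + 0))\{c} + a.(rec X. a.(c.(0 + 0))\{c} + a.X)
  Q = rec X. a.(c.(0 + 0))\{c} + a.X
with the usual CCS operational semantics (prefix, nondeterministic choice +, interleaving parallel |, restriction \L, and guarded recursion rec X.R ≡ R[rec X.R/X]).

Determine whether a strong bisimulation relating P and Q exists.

bisimilar

LTS(P): 3 reachable states
  p0 = a.(c.(0 + 0))\{c} + a.(rec X. a.(c.(0 + 0))\{c} + a.X) → —a→ p1, —a→ p2
  p1 = (c.(0 + 0))\{c} → ∅
  p2 = rec X. a.(c.(0 + 0))\{c} + a.X → —a→ p1, —a→ p2
LTS(Q): 2 reachable states
  q0 = rec X. a.(c.(0 + 0))\{c} + a.X → —a→ q0, —a→ q1
  q1 = (c.(0 + 0))\{c} → ∅
Partition-refinement fixed point:
  B0 = {p0, p2, q0}
  B1 = {p1, q1}
p0 ∈ B0, q0 ∈ B0 → same block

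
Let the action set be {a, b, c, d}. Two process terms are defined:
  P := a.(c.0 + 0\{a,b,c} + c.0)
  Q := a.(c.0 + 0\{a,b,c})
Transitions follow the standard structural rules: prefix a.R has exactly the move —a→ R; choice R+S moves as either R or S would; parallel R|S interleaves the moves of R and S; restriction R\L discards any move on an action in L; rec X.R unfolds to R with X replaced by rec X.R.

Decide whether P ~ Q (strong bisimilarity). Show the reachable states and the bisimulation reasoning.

Reachable graph of P (3 states):
  p0 = a.(c.0 + 0\{a,b,c} + c.0) → =a=> p1
  p1 = c.0 + 0\{a,b,c} + c.0 → =c=> p2
  p2 = 0 → deadlocked
Reachable graph of Q (3 states):
  q0 = a.(c.0 + 0\{a,b,c}) → =a=> q1
  q1 = c.0 + 0\{a,b,c} → =c=> q2
  q2 = 0 → deadlocked
Partition-refinement fixed point:
  B0 = {p0, q0}
  B1 = {p1, q1}
  B2 = {p2, q2}
p0 ∈ B0, q0 ∈ B0 → same block

P ~ Q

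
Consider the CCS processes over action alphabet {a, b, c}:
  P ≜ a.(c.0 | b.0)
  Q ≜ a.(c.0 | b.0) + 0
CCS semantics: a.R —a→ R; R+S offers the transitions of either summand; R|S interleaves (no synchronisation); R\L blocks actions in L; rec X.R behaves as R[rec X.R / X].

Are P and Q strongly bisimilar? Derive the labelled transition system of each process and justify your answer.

P's transition system — 5 states:
  m0 = a.(c.0 | b.0) ⊢ ··a··> m1
  m1 = c.0 | b.0 ⊢ ··b··> m2, ··c··> m3
  m2 = c.0 | 0 ⊢ ··c··> m4
  m3 = 0 | b.0 ⊢ ··b··> m4
  m4 = 0 | 0 ⊢ stopped
Q's transition system — 5 states:
  n0 = a.(c.0 | b.0) + 0 ⊢ ··a··> n1
  n1 = c.0 | b.0 ⊢ ··b··> n2, ··c··> n3
  n2 = c.0 | 0 ⊢ ··c··> n4
  n3 = 0 | b.0 ⊢ ··b··> n4
  n4 = 0 | 0 ⊢ stopped
Bisimilarity quotient blocks:
  B0 = {m0, n0}
  B1 = {m1, n1}
  B2 = {m3, n3}
  B3 = {m4, n4}
  B4 = {m2, n2}
m0 ∈ B0, n0 ∈ B0 → same block

P ~ Q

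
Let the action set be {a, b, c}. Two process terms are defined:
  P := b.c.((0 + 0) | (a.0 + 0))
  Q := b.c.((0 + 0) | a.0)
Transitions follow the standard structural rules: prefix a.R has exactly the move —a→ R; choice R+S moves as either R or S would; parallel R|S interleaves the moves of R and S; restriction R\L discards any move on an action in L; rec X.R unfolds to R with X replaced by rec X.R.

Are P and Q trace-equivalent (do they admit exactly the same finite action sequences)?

P's transition system — 4 states:
  s0 = b.c.((0 + 0) | (a.0 + 0)) has moves —b→ s1
  s1 = c.((0 + 0) | (a.0 + 0)) has moves —c→ s2
  s2 = (0 + 0) | (a.0 + 0) has moves —a→ s3
  s3 = (0 + 0) | 0 has moves deadlocked
Q's transition system — 4 states:
  t0 = b.c.((0 + 0) | a.0) has moves —b→ t1
  t1 = c.((0 + 0) | a.0) has moves —c→ t2
  t2 = (0 + 0) | a.0 has moves —a→ t3
  t3 = (0 + 0) | 0 has moves deadlocked
Partition-refinement fixed point:
  B0 = {s0, t0}
  B1 = {s1, t1}
  B2 = {s2, t2}
  B3 = {s3, t3}
s0 ∈ B0, t0 ∈ B0 → same block
Bisimilar ⇒ trace-equivalent.

traces(P) = traces(Q)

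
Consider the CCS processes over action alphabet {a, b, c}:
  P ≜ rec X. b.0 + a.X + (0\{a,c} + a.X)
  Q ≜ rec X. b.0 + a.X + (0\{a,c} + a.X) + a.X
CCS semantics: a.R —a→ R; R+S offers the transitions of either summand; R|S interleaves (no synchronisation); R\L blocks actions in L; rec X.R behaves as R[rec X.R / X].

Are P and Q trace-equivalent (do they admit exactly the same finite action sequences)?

LTS(P): 2 reachable states
  m0 = rec X. b.0 + a.X + (0\{a,c} + a.X) | =a=> m0, =b=> m1
  m1 = 0 | deadlocked
LTS(Q): 2 reachable states
  n0 = rec X. b.0 + a.X + (0\{a,c} + a.X) + a.X | =a=> n0, =b=> n1
  n1 = 0 | deadlocked
Partition-refinement fixed point:
  B0 = {m0, n0}
  B1 = {m1, n1}
m0 ∈ B0, n0 ∈ B0 → same block
Bisimilar ⇒ trace-equivalent.

trace-equivalent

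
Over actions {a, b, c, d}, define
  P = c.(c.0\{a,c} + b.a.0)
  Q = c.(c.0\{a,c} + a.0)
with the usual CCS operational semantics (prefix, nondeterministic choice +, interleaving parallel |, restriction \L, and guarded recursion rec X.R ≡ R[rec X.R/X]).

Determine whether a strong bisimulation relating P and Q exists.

P's transition system — 5 states:
  p0 = c.(c.0\{a,c} + b.a.0) ⊢ —c→ p1
  p1 = c.0\{a,c} + b.a.0 ⊢ —b→ p2, —c→ p3
  p2 = a.0 ⊢ —a→ p4
  p3 = 0\{a,c} ⊢ (no moves)
  p4 = 0 ⊢ (no moves)
Q's transition system — 4 states:
  q0 = c.(c.0\{a,c} + a.0) ⊢ —c→ q1
  q1 = c.0\{a,c} + a.0 ⊢ —a→ q2, —c→ q3
  q2 = 0 ⊢ (no moves)
  q3 = 0\{a,c} ⊢ (no moves)
Bisimilarity quotient blocks:
  B0 = {p0}
  B1 = {p1}
  B2 = {p2}
  B3 = {p3, p4, q2, q3}
  B4 = {q0}
  B5 = {q1}
p0 ∈ B0, q0 ∈ B4 → different blocks

P ≁ Q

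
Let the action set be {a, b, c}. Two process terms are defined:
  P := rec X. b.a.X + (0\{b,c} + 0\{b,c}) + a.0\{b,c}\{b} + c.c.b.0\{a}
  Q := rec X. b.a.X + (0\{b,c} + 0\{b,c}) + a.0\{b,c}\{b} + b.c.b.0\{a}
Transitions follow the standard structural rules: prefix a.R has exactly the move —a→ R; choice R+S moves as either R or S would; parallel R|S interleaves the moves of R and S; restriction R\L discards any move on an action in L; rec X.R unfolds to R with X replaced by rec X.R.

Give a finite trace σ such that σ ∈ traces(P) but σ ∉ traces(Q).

P's transition system — 6 states:
  u0 = rec X. b.a.X + (0\{b,c} + 0\{b,c}) + a.0\{b,c}\{b} + c.c.b.0\{a} has moves --a--▸ u1, --b--▸ u2, --c--▸ u3
  u1 = 0\{b,c}\{b} has moves stopped
  u2 = a.(rec X. b.a.X + (0\{b,c} + 0\{b,c}) + a.0\{b,c}\{b} + c.c.b.0\{a}) has moves --a--▸ u0
  u3 = c.b.0\{a} has moves --c--▸ u4
  u4 = b.0\{a} has moves --b--▸ u5
  u5 = 0\{a} has moves stopped
Q's transition system — 6 states:
  v0 = rec X. b.a.X + (0\{b,c} + 0\{b,c}) + a.0\{b,c}\{b} + b.c.b.0\{a} has moves --a--▸ v1, --b--▸ v2, --b--▸ v3
  v1 = 0\{b,c}\{b} has moves stopped
  v2 = a.(rec X. b.a.X + (0\{b,c} + 0\{b,c}) + a.0\{b,c}\{b} + b.c.b.0\{a}) has moves --a--▸ v0
  v3 = c.b.0\{a} has moves --c--▸ v4
  v4 = b.0\{a} has moves --b--▸ v5
  v5 = 0\{a} has moves stopped
Trace ⟨c⟩ through P, begin at {u0}:
  after c @ step 1: {u3}
  ✓ P
Trace ⟨c⟩ through Q, begin at {v0}:
  after c @ step 1: ∅  — Q cannot continue

c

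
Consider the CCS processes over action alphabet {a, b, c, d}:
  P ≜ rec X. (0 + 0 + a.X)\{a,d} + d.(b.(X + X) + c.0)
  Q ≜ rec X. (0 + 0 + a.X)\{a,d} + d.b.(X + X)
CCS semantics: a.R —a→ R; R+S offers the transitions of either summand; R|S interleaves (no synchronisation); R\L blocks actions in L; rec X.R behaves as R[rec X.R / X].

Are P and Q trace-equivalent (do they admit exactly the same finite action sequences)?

P's transition system — 4 states:
  p0 = rec X. (0 + 0 + a.X)\{a,d} + d.(b.(X + X) + c.0) :: —d→ p1
  p1 = b.((rec X. (0 + 0 + a.X)\{a,d} + d.(b.(X + X) + c.0)) + (rec X. (0 + 0 + a.X)\{a,d} + d.(b.(X + X) + c.0))) + c.0 :: —b→ p2, —c→ p3
  p2 = (rec X. (0 + 0 + a.X)\{a,d} + d.(b.(X + X) + c.0)) + (rec X. (0 + 0 + a.X)\{a,d} + d.(b.(X + X) + c.0)) :: —d→ p1
  p3 = 0 :: deadlocked
Q's transition system — 3 states:
  q0 = rec X. (0 + 0 + a.X)\{a,d} + d.b.(X + X) :: —d→ q1
  q1 = b.((rec X. (0 + 0 + a.X)\{a,d} + d.b.(X + X)) + (rec X. (0 + 0 + a.X)\{a,d} + d.b.(X + X))) :: —b→ q2
  q2 = (rec X. (0 + 0 + a.X)\{a,d} + d.b.(X + X)) + (rec X. (0 + 0 + a.X)\{a,d} + d.b.(X + X)) :: —d→ q1
Run σ = ⟨dc⟩ on P: start {p0}
  [1] d ⇒ {p1}
  [2] c ⇒ {p3}
  — P admits the full trace.
Run σ = ⟨dc⟩ on Q: start {q0}
  [1] d ⇒ {q1}
  [2] c ⇒ ∅ (Q stuck)

traces(P) ≠ traces(Q) — witness ⟨dc⟩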